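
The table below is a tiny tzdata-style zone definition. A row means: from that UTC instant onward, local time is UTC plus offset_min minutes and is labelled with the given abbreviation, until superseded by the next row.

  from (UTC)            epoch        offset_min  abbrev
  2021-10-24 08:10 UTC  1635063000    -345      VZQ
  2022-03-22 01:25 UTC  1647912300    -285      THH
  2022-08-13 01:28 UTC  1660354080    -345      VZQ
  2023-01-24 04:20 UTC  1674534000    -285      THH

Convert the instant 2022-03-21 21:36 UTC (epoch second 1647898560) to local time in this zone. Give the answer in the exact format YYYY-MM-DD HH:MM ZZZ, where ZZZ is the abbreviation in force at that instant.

2022-03-21 15:51 VZQ

Query: 2022-03-21 21:36 UTC
Rule 1/4 (VZQ, -05:45): 2021-10-24 08:10 UTC ≤ query < 2022-03-22 01:25 UTC
21·60 + 36 - 345 = 951 min
951 = 0·1440 + 951; 951 = 15·60 + 51 → 15:51, same day
→ 2022-03-21 15:51 VZQ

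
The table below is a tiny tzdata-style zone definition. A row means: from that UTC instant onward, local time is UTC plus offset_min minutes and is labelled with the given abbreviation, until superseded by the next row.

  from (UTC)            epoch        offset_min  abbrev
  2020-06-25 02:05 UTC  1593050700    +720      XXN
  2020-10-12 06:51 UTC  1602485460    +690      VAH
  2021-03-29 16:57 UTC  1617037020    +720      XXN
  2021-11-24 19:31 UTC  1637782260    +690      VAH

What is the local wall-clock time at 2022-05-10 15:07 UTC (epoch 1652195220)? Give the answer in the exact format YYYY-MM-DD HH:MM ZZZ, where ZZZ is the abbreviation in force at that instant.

2022-05-11 02:37 VAH

Query: 2022-05-10 15:07 UTC
Rule 4/4 (VAH, +11:30): 2021-11-24 19:31 UTC ≤ query < +∞
15·60 + 7 + 690 = 1597 min
1597 = 1·1440 + 157; 157 = 2·60 + 37 → 02:37, 2022-05-10 + 1 day = 2022-05-11
→ 2022-05-11 02:37 VAH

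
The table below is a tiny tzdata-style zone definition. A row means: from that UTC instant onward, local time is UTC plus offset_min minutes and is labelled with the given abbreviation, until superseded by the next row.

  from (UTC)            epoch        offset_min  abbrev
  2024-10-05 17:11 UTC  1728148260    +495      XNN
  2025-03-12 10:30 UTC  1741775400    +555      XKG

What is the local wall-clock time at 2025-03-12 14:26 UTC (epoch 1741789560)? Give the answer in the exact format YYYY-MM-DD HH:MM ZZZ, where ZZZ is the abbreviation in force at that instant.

Query: 2025-03-12 14:26 UTC
Rule 2/2 (XKG, +09:15): 2025-03-12 10:30 UTC ≤ query < +∞
14·60 + 26 + 555 = 1421 min
1421 = 0·1440 + 1421; 1421 = 23·60 + 41 → 23:41, same day
→ 2025-03-12 23:41 XKG

2025-03-12 23:41 XKG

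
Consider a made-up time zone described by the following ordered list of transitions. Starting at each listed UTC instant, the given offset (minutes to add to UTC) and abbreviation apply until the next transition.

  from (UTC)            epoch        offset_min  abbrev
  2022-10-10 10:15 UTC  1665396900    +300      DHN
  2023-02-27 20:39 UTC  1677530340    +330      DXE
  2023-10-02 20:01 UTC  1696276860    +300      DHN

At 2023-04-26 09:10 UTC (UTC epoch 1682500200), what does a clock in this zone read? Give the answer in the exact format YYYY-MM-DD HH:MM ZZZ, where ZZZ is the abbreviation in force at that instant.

2023-04-26 14:40 DXE

Query: 2023-04-26 09:10 UTC
Rule 2/3 (DXE, +05:30): 2023-02-27 20:39 UTC ≤ query < 2023-10-02 20:01 UTC
9·60 + 10 + 330 = 880 min
880 = 0·1440 + 880; 880 = 14·60 + 40 → 14:40, same day
→ 2023-04-26 14:40 DXE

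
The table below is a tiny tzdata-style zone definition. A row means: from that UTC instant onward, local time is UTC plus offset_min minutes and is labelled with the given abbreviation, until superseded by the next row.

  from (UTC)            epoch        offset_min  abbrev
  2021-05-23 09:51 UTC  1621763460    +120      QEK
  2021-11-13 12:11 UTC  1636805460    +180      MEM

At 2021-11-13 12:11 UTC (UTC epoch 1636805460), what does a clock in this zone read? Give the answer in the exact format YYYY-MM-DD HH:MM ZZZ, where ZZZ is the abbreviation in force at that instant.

2021-11-13 15:11 MEM

Query: 2021-11-13 12:11 UTC
Rule 2/2 (MEM, +03:00): 2021-11-13 12:11 UTC ≤ query < +∞
12·60 + 11 + 180 = 911 min
911 = 0·1440 + 911; 911 = 15·60 + 11 → 15:11, same day
→ 2021-11-13 15:11 MEM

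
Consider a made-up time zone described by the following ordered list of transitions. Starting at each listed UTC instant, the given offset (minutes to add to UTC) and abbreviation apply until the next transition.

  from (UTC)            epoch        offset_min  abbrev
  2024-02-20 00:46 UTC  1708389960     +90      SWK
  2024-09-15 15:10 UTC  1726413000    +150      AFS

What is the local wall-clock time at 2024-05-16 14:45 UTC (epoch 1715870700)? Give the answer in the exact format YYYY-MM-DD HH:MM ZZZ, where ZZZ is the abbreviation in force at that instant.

2024-05-16 16:15 SWK

Query: 2024-05-16 14:45 UTC
Rule 1/2 (SWK, +01:30): 2024-02-20 00:46 UTC ≤ query < 2024-09-15 15:10 UTC
14·60 + 45 + 90 = 975 min
975 = 0·1440 + 975; 975 = 16·60 + 15 → 16:15, same day
→ 2024-05-16 16:15 SWK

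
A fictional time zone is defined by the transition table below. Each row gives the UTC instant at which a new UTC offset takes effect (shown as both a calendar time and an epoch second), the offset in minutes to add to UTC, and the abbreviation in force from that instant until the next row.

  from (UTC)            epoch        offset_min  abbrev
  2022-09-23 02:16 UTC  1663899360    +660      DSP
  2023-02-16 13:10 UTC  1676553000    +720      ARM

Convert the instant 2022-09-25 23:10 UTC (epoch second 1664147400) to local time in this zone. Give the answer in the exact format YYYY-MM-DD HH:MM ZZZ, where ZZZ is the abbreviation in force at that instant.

2022-09-26 10:10 DSP

Query: 2022-09-25 23:10 UTC
Rule 1/2 (DSP, +11:00): 2022-09-23 02:16 UTC ≤ query < 2023-02-16 13:10 UTC
23·60 + 10 + 660 = 2050 min
2050 = 1·1440 + 610; 610 = 10·60 + 10 → 10:10, 2022-09-25 + 1 day = 2022-09-26
→ 2022-09-26 10:10 DSP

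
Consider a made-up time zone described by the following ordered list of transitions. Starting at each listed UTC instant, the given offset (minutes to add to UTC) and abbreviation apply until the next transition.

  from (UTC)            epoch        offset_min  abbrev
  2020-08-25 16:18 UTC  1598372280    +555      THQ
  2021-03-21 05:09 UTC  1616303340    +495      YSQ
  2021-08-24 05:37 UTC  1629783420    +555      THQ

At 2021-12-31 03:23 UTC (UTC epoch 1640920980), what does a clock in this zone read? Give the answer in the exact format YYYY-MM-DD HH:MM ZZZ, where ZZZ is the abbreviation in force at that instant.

Query: 2021-12-31 03:23 UTC
Rule 3/3 (THQ, +09:15): 2021-08-24 05:37 UTC ≤ query < +∞
3·60 + 23 + 555 = 758 min
758 = 0·1440 + 758; 758 = 12·60 + 38 → 12:38, same day
→ 2021-12-31 12:38 THQ

2021-12-31 12:38 THQ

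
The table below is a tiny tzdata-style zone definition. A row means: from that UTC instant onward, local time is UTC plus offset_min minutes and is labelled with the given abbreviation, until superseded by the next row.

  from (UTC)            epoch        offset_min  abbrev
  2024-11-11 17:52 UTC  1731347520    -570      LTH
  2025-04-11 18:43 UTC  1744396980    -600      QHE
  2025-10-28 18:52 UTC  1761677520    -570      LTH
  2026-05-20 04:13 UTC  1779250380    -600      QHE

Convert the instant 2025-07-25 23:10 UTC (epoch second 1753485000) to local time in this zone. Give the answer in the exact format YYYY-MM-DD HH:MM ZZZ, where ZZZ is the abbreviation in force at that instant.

Query: 2025-07-25 23:10 UTC
Rule 2/4 (QHE, -10:00): 2025-04-11 18:43 UTC ≤ query < 2025-10-28 18:52 UTC
23·60 + 10 - 600 = 790 min
790 = 0·1440 + 790; 790 = 13·60 + 10 → 13:10, same day
→ 2025-07-25 13:10 QHE

2025-07-25 13:10 QHE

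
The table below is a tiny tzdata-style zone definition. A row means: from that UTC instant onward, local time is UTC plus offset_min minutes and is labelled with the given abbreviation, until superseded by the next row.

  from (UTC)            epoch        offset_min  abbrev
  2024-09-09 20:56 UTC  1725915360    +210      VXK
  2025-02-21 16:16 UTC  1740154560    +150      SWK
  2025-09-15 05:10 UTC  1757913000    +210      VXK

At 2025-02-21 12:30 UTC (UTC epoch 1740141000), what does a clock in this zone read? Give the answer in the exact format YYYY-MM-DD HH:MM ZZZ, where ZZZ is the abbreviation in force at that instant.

2025-02-21 16:00 VXK

Query: 2025-02-21 12:30 UTC
Rule 1/3 (VXK, +03:30): 2024-09-09 20:56 UTC ≤ query < 2025-02-21 16:16 UTC
12·60 + 30 + 210 = 960 min
960 = 0·1440 + 960; 960 = 16·60 + 0 → 16:00, same day
→ 2025-02-21 16:00 VXK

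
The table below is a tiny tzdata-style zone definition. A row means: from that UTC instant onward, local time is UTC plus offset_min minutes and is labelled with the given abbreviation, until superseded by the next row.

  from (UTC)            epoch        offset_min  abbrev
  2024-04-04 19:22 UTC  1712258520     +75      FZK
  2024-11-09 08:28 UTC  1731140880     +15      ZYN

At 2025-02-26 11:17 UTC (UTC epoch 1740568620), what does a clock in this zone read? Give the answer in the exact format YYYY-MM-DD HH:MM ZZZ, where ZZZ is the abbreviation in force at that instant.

2025-02-26 11:32 ZYN

Query: 2025-02-26 11:17 UTC
Rule 2/2 (ZYN, +00:15): 2024-11-09 08:28 UTC ≤ query < +∞
11·60 + 17 + 15 = 692 min
692 = 0·1440 + 692; 692 = 11·60 + 32 → 11:32, same day
→ 2025-02-26 11:32 ZYN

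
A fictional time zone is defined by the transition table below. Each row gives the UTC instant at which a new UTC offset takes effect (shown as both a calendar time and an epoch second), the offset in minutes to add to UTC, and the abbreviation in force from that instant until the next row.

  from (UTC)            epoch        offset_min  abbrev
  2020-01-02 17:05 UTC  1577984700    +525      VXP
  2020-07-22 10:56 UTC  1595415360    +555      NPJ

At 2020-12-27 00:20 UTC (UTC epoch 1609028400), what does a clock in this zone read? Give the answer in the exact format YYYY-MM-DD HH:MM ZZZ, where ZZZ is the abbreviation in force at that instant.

2020-12-27 09:35 NPJ

Query: 2020-12-27 00:20 UTC
Rule 2/2 (NPJ, +09:15): 2020-07-22 10:56 UTC ≤ query < +∞
0·60 + 20 + 555 = 575 min
575 = 0·1440 + 575; 575 = 9·60 + 35 → 09:35, same day
→ 2020-12-27 09:35 NPJ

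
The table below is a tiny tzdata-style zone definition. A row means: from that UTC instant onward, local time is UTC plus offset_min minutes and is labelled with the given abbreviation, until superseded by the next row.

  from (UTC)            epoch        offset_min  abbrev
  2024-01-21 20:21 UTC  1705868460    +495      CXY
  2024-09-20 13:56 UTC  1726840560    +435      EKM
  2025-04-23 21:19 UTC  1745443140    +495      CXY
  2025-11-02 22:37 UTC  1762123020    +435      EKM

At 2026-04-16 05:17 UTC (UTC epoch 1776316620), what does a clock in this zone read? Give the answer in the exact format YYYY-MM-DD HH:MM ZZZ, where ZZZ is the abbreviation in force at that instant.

Query: 2026-04-16 05:17 UTC
Rule 4/4 (EKM, +07:15): 2025-11-02 22:37 UTC ≤ query < +∞
5·60 + 17 + 435 = 752 min
752 = 0·1440 + 752; 752 = 12·60 + 32 → 12:32, same day
→ 2026-04-16 12:32 EKM

2026-04-16 12:32 EKM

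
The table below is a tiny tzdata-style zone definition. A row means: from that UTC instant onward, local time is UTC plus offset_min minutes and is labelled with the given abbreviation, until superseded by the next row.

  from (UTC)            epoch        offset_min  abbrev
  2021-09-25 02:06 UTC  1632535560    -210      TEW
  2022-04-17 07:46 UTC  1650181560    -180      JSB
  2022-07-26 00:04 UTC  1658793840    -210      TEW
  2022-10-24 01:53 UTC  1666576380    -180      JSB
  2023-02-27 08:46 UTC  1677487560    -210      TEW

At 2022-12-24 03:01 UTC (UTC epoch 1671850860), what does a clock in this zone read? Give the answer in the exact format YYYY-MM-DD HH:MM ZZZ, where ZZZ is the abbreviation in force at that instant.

2022-12-24 00:01 JSB

Query: 2022-12-24 03:01 UTC
Rule 4/5 (JSB, -03:00): 2022-10-24 01:53 UTC ≤ query < 2023-02-27 08:46 UTC
3·60 + 1 - 180 = 1 min
1 = 0·1440 + 1; 1 = 0·60 + 1 → 00:01, same day
→ 2022-12-24 00:01 JSB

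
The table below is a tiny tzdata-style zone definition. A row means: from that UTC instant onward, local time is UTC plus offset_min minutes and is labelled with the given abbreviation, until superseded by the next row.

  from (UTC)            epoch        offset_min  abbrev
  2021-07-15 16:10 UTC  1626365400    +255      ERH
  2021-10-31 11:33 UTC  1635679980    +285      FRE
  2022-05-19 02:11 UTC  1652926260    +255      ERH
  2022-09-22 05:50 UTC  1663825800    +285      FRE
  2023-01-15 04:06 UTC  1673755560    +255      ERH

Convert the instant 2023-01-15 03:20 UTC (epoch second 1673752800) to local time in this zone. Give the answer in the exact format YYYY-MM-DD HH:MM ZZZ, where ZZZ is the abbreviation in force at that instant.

Query: 2023-01-15 03:20 UTC
Rule 4/5 (FRE, +04:45): 2022-09-22 05:50 UTC ≤ query < 2023-01-15 04:06 UTC
3·60 + 20 + 285 = 485 min
485 = 0·1440 + 485; 485 = 8·60 + 5 → 08:05, same day
→ 2023-01-15 08:05 FRE

2023-01-15 08:05 FRE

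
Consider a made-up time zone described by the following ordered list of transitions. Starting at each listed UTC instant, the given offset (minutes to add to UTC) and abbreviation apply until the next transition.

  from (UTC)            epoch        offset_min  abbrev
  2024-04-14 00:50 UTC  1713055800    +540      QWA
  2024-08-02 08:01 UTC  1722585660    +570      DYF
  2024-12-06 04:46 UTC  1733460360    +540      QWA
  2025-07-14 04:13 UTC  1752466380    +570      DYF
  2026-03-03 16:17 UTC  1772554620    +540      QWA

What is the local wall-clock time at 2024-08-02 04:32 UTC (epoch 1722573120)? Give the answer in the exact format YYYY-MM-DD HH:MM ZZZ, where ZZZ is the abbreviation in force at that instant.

2024-08-02 13:32 QWA

Query: 2024-08-02 04:32 UTC
Rule 1/5 (QWA, +09:00): 2024-04-14 00:50 UTC ≤ query < 2024-08-02 08:01 UTC
4·60 + 32 + 540 = 812 min
812 = 0·1440 + 812; 812 = 13·60 + 32 → 13:32, same day
→ 2024-08-02 13:32 QWA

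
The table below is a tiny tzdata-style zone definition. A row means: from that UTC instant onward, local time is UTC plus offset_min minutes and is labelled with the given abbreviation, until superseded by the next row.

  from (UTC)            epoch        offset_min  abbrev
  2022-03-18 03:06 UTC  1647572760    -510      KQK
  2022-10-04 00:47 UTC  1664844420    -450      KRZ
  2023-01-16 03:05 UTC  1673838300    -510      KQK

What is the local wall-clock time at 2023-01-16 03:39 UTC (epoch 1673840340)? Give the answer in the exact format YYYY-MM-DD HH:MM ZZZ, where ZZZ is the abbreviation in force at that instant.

2023-01-15 19:09 KQK

Query: 2023-01-16 03:39 UTC
Rule 3/3 (KQK, -08:30): 2023-01-16 03:05 UTC ≤ query < +∞
3·60 + 39 - 510 = -291 min
-291 = -1·1440 + 1149; 1149 = 19·60 + 9 → 19:09, 2023-01-16 - 1 day = 2023-01-15
→ 2023-01-15 19:09 KQK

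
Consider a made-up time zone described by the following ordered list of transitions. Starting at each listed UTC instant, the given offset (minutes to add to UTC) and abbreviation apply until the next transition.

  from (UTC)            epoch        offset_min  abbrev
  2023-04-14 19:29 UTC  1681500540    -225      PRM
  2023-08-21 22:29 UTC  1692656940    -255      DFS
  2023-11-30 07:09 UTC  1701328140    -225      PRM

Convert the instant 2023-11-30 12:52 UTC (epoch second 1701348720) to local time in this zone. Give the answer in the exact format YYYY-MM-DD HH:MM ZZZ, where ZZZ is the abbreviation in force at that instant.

Query: 2023-11-30 12:52 UTC
Rule 3/3 (PRM, -03:45): 2023-11-30 07:09 UTC ≤ query < +∞
12·60 + 52 - 225 = 547 min
547 = 0·1440 + 547; 547 = 9·60 + 7 → 09:07, same day
→ 2023-11-30 09:07 PRM

2023-11-30 09:07 PRM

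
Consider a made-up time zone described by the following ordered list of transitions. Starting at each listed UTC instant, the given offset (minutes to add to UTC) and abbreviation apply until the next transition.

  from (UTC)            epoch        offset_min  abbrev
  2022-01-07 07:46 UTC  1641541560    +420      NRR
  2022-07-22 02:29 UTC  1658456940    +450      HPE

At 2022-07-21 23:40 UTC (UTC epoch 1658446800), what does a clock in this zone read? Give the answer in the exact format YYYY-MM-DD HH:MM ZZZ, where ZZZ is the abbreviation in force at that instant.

Query: 2022-07-21 23:40 UTC
Rule 1/2 (NRR, +07:00): 2022-01-07 07:46 UTC ≤ query < 2022-07-22 02:29 UTC
23·60 + 40 + 420 = 1840 min
1840 = 1·1440 + 400; 400 = 6·60 + 40 → 06:40, 2022-07-21 + 1 day = 2022-07-22
→ 2022-07-22 06:40 NRR

2022-07-22 06:40 NRR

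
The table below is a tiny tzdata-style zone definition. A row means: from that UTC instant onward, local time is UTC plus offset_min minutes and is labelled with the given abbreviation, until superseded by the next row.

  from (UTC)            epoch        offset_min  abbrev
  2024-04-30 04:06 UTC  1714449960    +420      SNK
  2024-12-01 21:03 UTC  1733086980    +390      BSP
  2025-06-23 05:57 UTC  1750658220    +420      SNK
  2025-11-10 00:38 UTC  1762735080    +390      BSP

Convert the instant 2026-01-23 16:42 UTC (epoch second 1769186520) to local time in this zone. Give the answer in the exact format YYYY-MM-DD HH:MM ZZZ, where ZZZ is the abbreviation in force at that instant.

Query: 2026-01-23 16:42 UTC
Rule 4/4 (BSP, +06:30): 2025-11-10 00:38 UTC ≤ query < +∞
16·60 + 42 + 390 = 1392 min
1392 = 0·1440 + 1392; 1392 = 23·60 + 12 → 23:12, same day
→ 2026-01-23 23:12 BSP

2026-01-23 23:12 BSP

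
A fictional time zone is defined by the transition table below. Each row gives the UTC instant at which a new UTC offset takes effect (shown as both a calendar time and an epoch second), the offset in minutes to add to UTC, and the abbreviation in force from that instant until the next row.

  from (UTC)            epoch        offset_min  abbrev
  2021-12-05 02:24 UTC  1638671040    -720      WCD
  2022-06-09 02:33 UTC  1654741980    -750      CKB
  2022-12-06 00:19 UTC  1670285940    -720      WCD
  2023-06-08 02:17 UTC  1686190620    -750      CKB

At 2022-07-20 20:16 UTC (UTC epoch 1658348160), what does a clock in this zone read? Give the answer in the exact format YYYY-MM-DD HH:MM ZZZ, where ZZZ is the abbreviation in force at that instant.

Query: 2022-07-20 20:16 UTC
Rule 2/4 (CKB, -12:30): 2022-06-09 02:33 UTC ≤ query < 2022-12-06 00:19 UTC
20·60 + 16 - 750 = 466 min
466 = 0·1440 + 466; 466 = 7·60 + 46 → 07:46, same day
→ 2022-07-20 07:46 CKB

2022-07-20 07:46 CKB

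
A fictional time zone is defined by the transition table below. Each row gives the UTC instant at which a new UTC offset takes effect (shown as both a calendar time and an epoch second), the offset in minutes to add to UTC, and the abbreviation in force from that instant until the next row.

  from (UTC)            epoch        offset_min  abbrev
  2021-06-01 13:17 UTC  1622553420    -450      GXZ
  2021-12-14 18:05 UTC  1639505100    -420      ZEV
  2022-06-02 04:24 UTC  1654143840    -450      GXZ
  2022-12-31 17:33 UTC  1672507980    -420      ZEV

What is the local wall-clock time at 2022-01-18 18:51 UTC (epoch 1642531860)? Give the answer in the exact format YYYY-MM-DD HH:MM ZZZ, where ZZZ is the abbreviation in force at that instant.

Query: 2022-01-18 18:51 UTC
Rule 2/4 (ZEV, -07:00): 2021-12-14 18:05 UTC ≤ query < 2022-06-02 04:24 UTC
18·60 + 51 - 420 = 711 min
711 = 0·1440 + 711; 711 = 11·60 + 51 → 11:51, same day
→ 2022-01-18 11:51 ZEV

2022-01-18 11:51 ZEV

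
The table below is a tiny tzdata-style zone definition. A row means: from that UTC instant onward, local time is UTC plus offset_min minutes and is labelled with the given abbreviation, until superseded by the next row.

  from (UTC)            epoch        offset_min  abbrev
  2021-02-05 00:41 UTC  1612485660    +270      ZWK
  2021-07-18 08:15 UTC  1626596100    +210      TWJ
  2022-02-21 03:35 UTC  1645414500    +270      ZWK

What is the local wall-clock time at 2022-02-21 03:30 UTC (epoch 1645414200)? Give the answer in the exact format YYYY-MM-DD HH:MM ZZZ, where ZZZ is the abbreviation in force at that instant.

Query: 2022-02-21 03:30 UTC
Rule 2/3 (TWJ, +03:30): 2021-07-18 08:15 UTC ≤ query < 2022-02-21 03:35 UTC
3·60 + 30 + 210 = 420 min
420 = 0·1440 + 420; 420 = 7·60 + 0 → 07:00, same day
→ 2022-02-21 07:00 TWJ

2022-02-21 07:00 TWJ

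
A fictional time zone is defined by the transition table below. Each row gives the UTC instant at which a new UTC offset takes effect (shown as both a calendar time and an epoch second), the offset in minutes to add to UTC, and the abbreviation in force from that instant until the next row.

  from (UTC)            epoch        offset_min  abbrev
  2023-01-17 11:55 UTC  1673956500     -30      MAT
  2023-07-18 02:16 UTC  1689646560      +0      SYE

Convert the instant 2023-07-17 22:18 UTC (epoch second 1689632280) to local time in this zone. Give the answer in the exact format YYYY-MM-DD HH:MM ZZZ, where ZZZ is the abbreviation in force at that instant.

2023-07-17 21:48 MAT

Query: 2023-07-17 22:18 UTC
Rule 1/2 (MAT, -00:30): 2023-01-17 11:55 UTC ≤ query < 2023-07-18 02:16 UTC
22·60 + 18 - 30 = 1308 min
1308 = 0·1440 + 1308; 1308 = 21·60 + 48 → 21:48, same day
→ 2023-07-17 21:48 MAT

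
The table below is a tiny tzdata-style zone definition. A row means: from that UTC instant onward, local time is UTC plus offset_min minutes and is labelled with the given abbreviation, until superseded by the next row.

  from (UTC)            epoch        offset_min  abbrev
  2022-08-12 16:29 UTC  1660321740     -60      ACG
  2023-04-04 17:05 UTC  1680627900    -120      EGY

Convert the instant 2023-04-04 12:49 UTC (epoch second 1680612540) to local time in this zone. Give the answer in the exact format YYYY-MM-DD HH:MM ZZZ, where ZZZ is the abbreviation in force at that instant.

2023-04-04 11:49 ACG

Query: 2023-04-04 12:49 UTC
Rule 1/2 (ACG, -01:00): 2022-08-12 16:29 UTC ≤ query < 2023-04-04 17:05 UTC
12·60 + 49 - 60 = 709 min
709 = 0·1440 + 709; 709 = 11·60 + 49 → 11:49, same day
→ 2023-04-04 11:49 ACG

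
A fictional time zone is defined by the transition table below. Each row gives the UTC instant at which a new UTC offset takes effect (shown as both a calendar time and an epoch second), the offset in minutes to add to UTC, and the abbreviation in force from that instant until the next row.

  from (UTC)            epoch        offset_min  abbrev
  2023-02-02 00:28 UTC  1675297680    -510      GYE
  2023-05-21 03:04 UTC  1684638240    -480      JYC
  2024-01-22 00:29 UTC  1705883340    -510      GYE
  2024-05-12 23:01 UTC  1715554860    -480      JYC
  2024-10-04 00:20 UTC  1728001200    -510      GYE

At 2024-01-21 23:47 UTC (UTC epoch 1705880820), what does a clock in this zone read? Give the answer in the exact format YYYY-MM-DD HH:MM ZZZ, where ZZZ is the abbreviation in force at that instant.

2024-01-21 15:47 JYC

Query: 2024-01-21 23:47 UTC
Rule 2/5 (JYC, -08:00): 2023-05-21 03:04 UTC ≤ query < 2024-01-22 00:29 UTC
23·60 + 47 - 480 = 947 min
947 = 0·1440 + 947; 947 = 15·60 + 47 → 15:47, same day
→ 2024-01-21 15:47 JYC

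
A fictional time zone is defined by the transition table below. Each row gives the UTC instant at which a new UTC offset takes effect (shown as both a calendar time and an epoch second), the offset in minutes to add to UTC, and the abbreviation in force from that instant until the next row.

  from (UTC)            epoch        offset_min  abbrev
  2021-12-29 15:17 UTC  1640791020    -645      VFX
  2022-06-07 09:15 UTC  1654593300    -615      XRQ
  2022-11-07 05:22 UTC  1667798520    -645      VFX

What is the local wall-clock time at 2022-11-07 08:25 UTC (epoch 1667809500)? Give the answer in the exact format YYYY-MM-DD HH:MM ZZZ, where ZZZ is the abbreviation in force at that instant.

Query: 2022-11-07 08:25 UTC
Rule 3/3 (VFX, -10:45): 2022-11-07 05:22 UTC ≤ query < +∞
8·60 + 25 - 645 = -140 min
-140 = -1·1440 + 1300; 1300 = 21·60 + 40 → 21:40, 2022-11-07 - 1 day = 2022-11-06
→ 2022-11-06 21:40 VFX

2022-11-06 21:40 VFX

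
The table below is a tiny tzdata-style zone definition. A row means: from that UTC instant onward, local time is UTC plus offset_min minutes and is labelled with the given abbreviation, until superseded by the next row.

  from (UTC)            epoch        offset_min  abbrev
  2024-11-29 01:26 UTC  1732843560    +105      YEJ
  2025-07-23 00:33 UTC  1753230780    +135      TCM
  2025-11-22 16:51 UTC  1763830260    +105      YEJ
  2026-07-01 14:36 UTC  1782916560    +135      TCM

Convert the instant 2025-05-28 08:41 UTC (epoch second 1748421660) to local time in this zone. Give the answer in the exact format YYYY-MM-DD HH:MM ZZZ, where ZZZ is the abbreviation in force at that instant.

Query: 2025-05-28 08:41 UTC
Rule 1/4 (YEJ, +01:45): 2024-11-29 01:26 UTC ≤ query < 2025-07-23 00:33 UTC
8·60 + 41 + 105 = 626 min
626 = 0·1440 + 626; 626 = 10·60 + 26 → 10:26, same day
→ 2025-05-28 10:26 YEJ

2025-05-28 10:26 YEJ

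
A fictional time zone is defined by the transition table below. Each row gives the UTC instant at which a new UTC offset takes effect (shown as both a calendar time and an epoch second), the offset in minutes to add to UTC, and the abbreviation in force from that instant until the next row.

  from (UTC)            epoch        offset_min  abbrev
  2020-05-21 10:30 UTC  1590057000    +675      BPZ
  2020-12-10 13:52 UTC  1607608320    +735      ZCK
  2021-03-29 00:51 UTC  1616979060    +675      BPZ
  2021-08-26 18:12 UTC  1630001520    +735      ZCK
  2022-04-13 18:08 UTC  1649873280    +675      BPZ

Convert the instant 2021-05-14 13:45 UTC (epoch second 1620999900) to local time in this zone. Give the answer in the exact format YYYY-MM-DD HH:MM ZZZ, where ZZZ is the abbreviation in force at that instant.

2021-05-15 01:00 BPZ

Query: 2021-05-14 13:45 UTC
Rule 3/5 (BPZ, +11:15): 2021-03-29 00:51 UTC ≤ query < 2021-08-26 18:12 UTC
13·60 + 45 + 675 = 1500 min
1500 = 1·1440 + 60; 60 = 1·60 + 0 → 01:00, 2021-05-14 + 1 day = 2021-05-15
→ 2021-05-15 01:00 BPZ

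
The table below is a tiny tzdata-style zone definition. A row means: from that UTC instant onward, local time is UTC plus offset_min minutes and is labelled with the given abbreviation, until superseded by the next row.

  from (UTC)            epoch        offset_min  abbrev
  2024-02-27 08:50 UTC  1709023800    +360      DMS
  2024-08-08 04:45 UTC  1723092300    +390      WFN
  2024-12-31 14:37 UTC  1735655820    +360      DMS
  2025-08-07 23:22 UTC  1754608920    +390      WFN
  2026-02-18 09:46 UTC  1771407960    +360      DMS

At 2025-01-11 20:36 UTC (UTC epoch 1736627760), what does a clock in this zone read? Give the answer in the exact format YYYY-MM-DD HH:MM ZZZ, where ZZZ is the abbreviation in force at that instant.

2025-01-12 02:36 DMS

Query: 2025-01-11 20:36 UTC
Rule 3/5 (DMS, +06:00): 2024-12-31 14:37 UTC ≤ query < 2025-08-07 23:22 UTC
20·60 + 36 + 360 = 1596 min
1596 = 1·1440 + 156; 156 = 2·60 + 36 → 02:36, 2025-01-11 + 1 day = 2025-01-12
→ 2025-01-12 02:36 DMS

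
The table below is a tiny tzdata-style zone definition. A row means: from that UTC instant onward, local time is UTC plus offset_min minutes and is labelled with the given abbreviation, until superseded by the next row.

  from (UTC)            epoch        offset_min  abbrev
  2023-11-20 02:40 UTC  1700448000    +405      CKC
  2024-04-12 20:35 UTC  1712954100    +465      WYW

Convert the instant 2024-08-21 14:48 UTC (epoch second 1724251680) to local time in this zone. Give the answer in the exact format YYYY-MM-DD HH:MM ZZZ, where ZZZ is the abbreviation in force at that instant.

2024-08-21 22:33 WYW

Query: 2024-08-21 14:48 UTC
Rule 2/2 (WYW, +07:45): 2024-04-12 20:35 UTC ≤ query < +∞
14·60 + 48 + 465 = 1353 min
1353 = 0·1440 + 1353; 1353 = 22·60 + 33 → 22:33, same day
→ 2024-08-21 22:33 WYW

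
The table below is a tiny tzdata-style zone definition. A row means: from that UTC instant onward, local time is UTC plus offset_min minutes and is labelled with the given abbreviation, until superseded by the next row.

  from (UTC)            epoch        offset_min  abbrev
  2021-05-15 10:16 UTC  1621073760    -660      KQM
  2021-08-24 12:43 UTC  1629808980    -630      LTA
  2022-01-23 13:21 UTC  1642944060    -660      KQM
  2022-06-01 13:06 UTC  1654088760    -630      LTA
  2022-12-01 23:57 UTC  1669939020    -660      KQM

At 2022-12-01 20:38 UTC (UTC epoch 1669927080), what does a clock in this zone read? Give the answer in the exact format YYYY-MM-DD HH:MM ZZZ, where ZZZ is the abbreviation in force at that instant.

Query: 2022-12-01 20:38 UTC
Rule 4/5 (LTA, -10:30): 2022-06-01 13:06 UTC ≤ query < 2022-12-01 23:57 UTC
20·60 + 38 - 630 = 608 min
608 = 0·1440 + 608; 608 = 10·60 + 8 → 10:08, same day
→ 2022-12-01 10:08 LTA

2022-12-01 10:08 LTA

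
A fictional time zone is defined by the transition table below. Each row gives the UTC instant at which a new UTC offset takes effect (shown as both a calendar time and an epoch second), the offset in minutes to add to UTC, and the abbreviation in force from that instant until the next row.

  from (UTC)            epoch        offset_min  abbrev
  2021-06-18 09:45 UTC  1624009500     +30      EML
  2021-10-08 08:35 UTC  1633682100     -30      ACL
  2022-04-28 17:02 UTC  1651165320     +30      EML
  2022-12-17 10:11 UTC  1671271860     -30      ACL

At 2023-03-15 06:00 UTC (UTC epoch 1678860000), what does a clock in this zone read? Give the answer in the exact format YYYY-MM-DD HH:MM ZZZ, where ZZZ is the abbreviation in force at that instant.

2023-03-15 05:30 ACL

Query: 2023-03-15 06:00 UTC
Rule 4/4 (ACL, -00:30): 2022-12-17 10:11 UTC ≤ query < +∞
6·60 + 0 - 30 = 330 min
330 = 0·1440 + 330; 330 = 5·60 + 30 → 05:30, same day
→ 2023-03-15 05:30 ACL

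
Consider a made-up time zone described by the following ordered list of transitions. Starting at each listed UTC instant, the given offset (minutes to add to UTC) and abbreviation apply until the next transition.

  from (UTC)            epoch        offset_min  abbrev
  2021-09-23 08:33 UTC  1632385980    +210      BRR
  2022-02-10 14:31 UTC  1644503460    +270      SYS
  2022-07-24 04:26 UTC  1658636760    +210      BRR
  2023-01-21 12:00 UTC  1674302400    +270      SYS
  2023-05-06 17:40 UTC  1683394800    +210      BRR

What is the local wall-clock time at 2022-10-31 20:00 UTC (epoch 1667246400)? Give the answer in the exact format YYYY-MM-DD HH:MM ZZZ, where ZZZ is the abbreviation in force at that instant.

Query: 2022-10-31 20:00 UTC
Rule 3/5 (BRR, +03:30): 2022-07-24 04:26 UTC ≤ query < 2023-01-21 12:00 UTC
20·60 + 0 + 210 = 1410 min
1410 = 0·1440 + 1410; 1410 = 23·60 + 30 → 23:30, same day
→ 2022-10-31 23:30 BRR

2022-10-31 23:30 BRR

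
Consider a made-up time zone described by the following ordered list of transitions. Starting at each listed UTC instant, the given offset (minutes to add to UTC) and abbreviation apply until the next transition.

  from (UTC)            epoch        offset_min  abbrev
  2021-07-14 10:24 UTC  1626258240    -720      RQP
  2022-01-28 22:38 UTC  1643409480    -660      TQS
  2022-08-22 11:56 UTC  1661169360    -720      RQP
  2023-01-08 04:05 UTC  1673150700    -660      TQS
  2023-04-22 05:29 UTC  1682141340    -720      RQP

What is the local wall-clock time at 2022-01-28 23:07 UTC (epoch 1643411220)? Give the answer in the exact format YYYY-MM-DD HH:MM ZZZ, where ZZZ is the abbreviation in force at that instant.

2022-01-28 12:07 TQS

Query: 2022-01-28 23:07 UTC
Rule 2/5 (TQS, -11:00): 2022-01-28 22:38 UTC ≤ query < 2022-08-22 11:56 UTC
23·60 + 7 - 660 = 727 min
727 = 0·1440 + 727; 727 = 12·60 + 7 → 12:07, same day
→ 2022-01-28 12:07 TQS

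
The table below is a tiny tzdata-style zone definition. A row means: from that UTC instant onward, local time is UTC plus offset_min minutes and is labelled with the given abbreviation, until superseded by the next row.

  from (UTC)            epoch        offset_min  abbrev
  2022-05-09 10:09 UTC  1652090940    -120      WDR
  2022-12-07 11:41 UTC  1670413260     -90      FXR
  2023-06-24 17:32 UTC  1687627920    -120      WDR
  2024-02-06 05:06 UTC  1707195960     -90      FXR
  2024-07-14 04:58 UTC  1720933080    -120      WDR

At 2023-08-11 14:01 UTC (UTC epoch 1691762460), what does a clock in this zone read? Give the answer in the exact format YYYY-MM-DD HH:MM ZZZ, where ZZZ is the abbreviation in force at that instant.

Query: 2023-08-11 14:01 UTC
Rule 3/5 (WDR, -02:00): 2023-06-24 17:32 UTC ≤ query < 2024-02-06 05:06 UTC
14·60 + 1 - 120 = 721 min
721 = 0·1440 + 721; 721 = 12·60 + 1 → 12:01, same day
→ 2023-08-11 12:01 WDR

2023-08-11 12:01 WDR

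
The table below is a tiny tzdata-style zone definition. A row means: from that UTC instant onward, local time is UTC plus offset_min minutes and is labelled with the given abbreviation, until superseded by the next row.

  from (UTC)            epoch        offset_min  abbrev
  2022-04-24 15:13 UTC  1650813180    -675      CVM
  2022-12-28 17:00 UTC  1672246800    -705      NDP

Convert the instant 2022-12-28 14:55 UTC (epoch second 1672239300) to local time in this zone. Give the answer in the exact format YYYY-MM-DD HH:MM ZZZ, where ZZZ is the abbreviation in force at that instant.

2022-12-28 03:40 CVM

Query: 2022-12-28 14:55 UTC
Rule 1/2 (CVM, -11:15): 2022-04-24 15:13 UTC ≤ query < 2022-12-28 17:00 UTC
14·60 + 55 - 675 = 220 min
220 = 0·1440 + 220; 220 = 3·60 + 40 → 03:40, same day
→ 2022-12-28 03:40 CVM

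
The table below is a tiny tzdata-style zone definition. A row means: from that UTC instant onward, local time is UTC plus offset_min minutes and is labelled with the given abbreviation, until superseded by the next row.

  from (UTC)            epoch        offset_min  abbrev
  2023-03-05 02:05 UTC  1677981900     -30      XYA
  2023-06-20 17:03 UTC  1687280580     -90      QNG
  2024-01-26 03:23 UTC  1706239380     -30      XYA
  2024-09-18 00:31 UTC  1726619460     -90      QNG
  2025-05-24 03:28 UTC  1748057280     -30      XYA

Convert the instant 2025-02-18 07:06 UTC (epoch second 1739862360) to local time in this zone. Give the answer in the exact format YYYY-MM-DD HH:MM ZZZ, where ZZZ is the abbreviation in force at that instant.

2025-02-18 05:36 QNG

Query: 2025-02-18 07:06 UTC
Rule 4/5 (QNG, -01:30): 2024-09-18 00:31 UTC ≤ query < 2025-05-24 03:28 UTC
7·60 + 6 - 90 = 336 min
336 = 0·1440 + 336; 336 = 5·60 + 36 → 05:36, same day
→ 2025-02-18 05:36 QNG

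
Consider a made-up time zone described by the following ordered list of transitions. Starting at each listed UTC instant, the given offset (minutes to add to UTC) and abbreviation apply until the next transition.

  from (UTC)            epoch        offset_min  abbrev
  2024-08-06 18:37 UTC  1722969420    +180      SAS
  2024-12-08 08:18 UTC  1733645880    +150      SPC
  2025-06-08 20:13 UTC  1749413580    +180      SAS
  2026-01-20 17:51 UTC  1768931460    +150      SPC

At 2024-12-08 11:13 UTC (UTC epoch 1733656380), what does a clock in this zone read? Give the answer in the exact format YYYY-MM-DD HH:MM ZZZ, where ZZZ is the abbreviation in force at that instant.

2024-12-08 13:43 SPC

Query: 2024-12-08 11:13 UTC
Rule 2/4 (SPC, +02:30): 2024-12-08 08:18 UTC ≤ query < 2025-06-08 20:13 UTC
11·60 + 13 + 150 = 823 min
823 = 0·1440 + 823; 823 = 13·60 + 43 → 13:43, same day
→ 2024-12-08 13:43 SPC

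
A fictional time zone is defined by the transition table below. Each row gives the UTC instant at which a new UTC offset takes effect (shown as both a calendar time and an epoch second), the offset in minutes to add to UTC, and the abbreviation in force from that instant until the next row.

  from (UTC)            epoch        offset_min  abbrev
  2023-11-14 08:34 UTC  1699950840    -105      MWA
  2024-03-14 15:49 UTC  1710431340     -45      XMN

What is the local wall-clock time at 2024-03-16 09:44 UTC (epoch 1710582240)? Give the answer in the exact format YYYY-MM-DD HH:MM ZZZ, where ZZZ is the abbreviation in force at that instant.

Query: 2024-03-16 09:44 UTC
Rule 2/2 (XMN, -00:45): 2024-03-14 15:49 UTC ≤ query < +∞
9·60 + 44 - 45 = 539 min
539 = 0·1440 + 539; 539 = 8·60 + 59 → 08:59, same day
→ 2024-03-16 08:59 XMN

2024-03-16 08:59 XMN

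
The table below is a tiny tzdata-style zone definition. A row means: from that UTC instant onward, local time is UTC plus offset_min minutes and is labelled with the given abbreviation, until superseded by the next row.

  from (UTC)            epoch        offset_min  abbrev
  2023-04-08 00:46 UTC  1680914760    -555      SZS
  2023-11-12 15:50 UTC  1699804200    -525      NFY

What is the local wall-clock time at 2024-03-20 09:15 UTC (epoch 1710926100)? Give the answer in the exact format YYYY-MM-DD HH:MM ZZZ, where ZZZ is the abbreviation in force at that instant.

Query: 2024-03-20 09:15 UTC
Rule 2/2 (NFY, -08:45): 2023-11-12 15:50 UTC ≤ query < +∞
9·60 + 15 - 525 = 30 min
30 = 0·1440 + 30; 30 = 0·60 + 30 → 00:30, same day
→ 2024-03-20 00:30 NFY

2024-03-20 00:30 NFY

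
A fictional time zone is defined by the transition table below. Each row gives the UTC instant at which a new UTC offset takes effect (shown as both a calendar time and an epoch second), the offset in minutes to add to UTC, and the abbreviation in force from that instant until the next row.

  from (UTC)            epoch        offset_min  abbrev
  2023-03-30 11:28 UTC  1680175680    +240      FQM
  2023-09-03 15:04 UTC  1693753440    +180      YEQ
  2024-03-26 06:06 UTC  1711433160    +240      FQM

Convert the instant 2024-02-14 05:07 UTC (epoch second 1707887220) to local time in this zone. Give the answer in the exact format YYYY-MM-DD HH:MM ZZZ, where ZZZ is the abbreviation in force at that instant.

2024-02-14 08:07 YEQ

Query: 2024-02-14 05:07 UTC
Rule 2/3 (YEQ, +03:00): 2023-09-03 15:04 UTC ≤ query < 2024-03-26 06:06 UTC
5·60 + 7 + 180 = 487 min
487 = 0·1440 + 487; 487 = 8·60 + 7 → 08:07, same day
→ 2024-02-14 08:07 YEQ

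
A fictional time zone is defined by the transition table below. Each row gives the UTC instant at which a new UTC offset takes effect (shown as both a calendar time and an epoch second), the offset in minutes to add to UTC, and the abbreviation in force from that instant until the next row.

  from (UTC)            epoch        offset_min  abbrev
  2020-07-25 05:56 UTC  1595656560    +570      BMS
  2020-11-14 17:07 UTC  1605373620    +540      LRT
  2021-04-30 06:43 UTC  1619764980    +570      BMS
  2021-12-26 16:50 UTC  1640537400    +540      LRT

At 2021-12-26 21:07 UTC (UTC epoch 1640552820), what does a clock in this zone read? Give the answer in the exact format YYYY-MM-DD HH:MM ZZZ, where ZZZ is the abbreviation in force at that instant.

2021-12-27 06:07 LRT

Query: 2021-12-26 21:07 UTC
Rule 4/4 (LRT, +09:00): 2021-12-26 16:50 UTC ≤ query < +∞
21·60 + 7 + 540 = 1807 min
1807 = 1·1440 + 367; 367 = 6·60 + 7 → 06:07, 2021-12-26 + 1 day = 2021-12-27
→ 2021-12-27 06:07 LRT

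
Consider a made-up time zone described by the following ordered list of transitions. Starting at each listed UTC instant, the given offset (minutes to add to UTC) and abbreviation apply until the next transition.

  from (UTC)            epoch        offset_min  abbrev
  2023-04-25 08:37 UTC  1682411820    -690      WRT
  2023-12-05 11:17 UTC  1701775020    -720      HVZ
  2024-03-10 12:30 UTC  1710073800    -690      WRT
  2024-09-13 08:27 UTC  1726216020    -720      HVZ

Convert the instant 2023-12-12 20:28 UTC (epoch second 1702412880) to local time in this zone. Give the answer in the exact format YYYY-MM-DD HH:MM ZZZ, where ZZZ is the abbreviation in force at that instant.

Query: 2023-12-12 20:28 UTC
Rule 2/4 (HVZ, -12:00): 2023-12-05 11:17 UTC ≤ query < 2024-03-10 12:30 UTC
20·60 + 28 - 720 = 508 min
508 = 0·1440 + 508; 508 = 8·60 + 28 → 08:28, same day
→ 2023-12-12 08:28 HVZ

2023-12-12 08:28 HVZ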